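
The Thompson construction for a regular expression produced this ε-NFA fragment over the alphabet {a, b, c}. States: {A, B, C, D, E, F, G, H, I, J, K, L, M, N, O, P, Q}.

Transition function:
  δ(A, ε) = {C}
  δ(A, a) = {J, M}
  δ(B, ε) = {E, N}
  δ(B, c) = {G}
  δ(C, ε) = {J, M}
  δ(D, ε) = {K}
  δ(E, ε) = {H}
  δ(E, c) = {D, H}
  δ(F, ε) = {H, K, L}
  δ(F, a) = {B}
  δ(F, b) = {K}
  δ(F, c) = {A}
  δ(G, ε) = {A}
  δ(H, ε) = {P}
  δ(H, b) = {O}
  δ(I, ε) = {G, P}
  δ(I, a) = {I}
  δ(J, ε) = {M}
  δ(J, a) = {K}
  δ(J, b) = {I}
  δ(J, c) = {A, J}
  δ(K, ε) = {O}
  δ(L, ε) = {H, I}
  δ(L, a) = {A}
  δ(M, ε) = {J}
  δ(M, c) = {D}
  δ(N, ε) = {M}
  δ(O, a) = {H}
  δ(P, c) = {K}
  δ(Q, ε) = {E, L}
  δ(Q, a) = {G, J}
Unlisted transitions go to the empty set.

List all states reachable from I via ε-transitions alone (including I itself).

{A, C, G, I, J, M, P}

Start with {I}.
From I via ε: add G, P.
From G via ε: add A.
From A via ε: add C.
From C via ε: add J, M.
No new states can be added; the closed set is {A, C, G, I, J, M, P}.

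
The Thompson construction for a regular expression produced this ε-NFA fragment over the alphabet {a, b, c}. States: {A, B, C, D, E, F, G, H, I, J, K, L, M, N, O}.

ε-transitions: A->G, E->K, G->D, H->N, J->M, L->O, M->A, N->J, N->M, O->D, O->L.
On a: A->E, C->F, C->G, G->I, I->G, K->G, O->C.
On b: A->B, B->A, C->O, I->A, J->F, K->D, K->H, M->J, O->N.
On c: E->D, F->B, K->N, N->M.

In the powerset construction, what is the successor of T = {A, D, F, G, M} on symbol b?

A on b → {B}.
M on b → {J}.
No b-transition from D, F, G.
Union after reading b: {B, J}.
Now take the ε-closure:
From J via ε: add M.
From M via ε: add A.
From A via ε: add G.
From G via ε: add D.
No new states can be added; the closed set is {A, B, D, G, J, M}.

{A, B, D, G, J, M}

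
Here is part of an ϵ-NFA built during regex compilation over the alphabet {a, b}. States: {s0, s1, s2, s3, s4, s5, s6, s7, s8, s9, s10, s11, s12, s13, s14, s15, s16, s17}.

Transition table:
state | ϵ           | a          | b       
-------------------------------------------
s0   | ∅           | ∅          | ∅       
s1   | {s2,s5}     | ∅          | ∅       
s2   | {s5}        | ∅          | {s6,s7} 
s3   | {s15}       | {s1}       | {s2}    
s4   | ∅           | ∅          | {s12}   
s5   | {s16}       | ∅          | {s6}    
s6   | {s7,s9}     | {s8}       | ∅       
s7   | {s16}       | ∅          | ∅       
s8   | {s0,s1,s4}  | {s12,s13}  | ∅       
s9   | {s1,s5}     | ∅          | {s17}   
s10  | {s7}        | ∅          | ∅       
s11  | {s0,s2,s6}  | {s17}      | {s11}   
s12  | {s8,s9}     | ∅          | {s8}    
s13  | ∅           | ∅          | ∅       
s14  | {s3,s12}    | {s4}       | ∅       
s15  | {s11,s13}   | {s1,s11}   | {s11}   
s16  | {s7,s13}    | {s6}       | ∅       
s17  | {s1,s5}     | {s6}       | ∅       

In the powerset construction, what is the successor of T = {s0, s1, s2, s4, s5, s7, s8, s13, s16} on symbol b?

{s0, s1, s2, s4, s5, s6, s7, s8, s9, s12, s13, s16}

s2 on b → {s6, s7}.
s4 on b → {s12}.
s5 on b → {s6}.
No b-transition from s0, s1, s7, s8, s13, s16.
Union after reading b: {s6, s7, s12}.
Now take the ϵ-closure:
From s6 via ϵ: add s9.
From s7 via ϵ: add s16.
From s12 via ϵ: add s8.
From s8 via ϵ: add s0, s1, s4.
From s9 via ϵ: add s5.
From s16 via ϵ: add s13.
From s1 via ϵ: add s2.
No new states can be added; the closed set is {s0, s1, s2, s4, s5, s6, s7, s8, s9, s12, s13, s16}.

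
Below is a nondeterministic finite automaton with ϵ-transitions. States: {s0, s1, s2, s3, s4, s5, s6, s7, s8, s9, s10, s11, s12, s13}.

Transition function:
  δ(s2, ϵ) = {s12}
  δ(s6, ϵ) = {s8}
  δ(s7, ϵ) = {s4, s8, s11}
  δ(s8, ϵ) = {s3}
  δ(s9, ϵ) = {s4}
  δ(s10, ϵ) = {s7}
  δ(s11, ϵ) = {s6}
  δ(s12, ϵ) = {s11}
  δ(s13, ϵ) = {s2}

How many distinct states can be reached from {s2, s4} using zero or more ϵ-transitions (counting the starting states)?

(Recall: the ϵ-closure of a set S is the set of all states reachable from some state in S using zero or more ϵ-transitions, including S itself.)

Start with {s2, s4}.
From s2 via ϵ: add s12.
From s12 via ϵ: add s11.
From s11 via ϵ: add s6.
From s6 via ϵ: add s8.
From s8 via ϵ: add s3.
ϵ-closure = {s2, s3, s4, s6, s8, s11, s12}, which has 7 states.

7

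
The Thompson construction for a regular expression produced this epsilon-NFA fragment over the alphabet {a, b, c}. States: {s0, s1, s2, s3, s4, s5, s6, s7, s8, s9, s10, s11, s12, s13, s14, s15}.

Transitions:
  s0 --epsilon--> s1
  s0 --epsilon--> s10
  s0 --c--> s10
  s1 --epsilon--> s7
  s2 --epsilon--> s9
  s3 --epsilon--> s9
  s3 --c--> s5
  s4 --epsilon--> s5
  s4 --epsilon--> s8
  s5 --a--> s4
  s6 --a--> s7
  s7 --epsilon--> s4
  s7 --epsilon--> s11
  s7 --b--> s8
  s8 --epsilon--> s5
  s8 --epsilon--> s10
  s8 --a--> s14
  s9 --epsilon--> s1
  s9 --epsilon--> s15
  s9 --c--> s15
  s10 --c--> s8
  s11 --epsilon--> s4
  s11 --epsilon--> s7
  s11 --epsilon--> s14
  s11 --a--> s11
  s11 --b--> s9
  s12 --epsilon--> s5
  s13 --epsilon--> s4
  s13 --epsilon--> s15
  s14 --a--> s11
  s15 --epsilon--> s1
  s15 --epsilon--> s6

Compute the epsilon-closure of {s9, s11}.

Start with {s9, s11}.
From s9 via epsilon: add s1, s15.
From s11 via epsilon: add s4, s7, s14.
From s4 via epsilon: add s5, s8.
From s15 via epsilon: add s6.
From s8 via epsilon: add s10.
No new states can be added; the closed set is {s1, s4, s5, s6, s7, s8, s9, s10, s11, s14, s15}.

{s1, s4, s5, s6, s7, s8, s9, s10, s11, s14, s15}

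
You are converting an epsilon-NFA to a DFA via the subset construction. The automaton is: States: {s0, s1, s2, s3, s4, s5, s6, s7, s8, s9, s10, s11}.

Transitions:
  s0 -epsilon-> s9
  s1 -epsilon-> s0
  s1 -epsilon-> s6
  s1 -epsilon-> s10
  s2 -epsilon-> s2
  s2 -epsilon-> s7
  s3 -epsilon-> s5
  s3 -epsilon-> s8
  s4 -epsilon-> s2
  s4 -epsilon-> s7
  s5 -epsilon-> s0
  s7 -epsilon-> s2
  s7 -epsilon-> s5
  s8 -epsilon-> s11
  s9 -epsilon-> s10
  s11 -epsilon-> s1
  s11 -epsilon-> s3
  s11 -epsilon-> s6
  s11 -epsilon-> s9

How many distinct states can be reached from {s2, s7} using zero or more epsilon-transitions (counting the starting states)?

Start with {s2, s7}.
From s7 via epsilon: add s5.
From s5 via epsilon: add s0.
From s0 via epsilon: add s9.
From s9 via epsilon: add s10.
epsilon-closure = {s0, s2, s5, s7, s9, s10}, which has 6 states.

6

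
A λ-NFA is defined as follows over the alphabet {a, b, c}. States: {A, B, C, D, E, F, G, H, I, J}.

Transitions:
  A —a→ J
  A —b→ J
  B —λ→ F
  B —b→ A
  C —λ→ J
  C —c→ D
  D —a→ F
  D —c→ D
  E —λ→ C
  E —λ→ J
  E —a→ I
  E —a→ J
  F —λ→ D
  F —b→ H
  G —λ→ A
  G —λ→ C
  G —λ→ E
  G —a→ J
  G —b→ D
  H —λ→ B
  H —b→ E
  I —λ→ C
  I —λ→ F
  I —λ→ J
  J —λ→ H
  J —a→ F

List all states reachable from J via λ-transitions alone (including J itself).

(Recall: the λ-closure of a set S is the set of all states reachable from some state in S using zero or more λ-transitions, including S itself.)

{B, D, F, H, J}

Start with {J}.
From J via λ: add H.
From H via λ: add B.
From B via λ: add F.
From F via λ: add D.
No new states can be added; the closed set is {B, D, F, H, J}.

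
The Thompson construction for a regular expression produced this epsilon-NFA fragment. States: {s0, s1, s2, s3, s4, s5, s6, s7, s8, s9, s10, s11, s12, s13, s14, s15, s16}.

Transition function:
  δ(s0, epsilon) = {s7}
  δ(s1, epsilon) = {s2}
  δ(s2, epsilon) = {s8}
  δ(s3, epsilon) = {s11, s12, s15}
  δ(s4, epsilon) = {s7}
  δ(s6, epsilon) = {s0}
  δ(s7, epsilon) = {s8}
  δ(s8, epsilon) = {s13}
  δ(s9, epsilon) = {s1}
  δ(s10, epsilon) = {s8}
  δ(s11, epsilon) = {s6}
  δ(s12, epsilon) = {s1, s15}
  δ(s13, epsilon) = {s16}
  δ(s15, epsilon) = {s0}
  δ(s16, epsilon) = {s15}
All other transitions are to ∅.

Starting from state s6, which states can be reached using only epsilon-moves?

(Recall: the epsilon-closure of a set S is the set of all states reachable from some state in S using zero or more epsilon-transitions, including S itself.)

Start with {s6}.
From s6 via epsilon: add s0.
From s0 via epsilon: add s7.
From s7 via epsilon: add s8.
From s8 via epsilon: add s13.
From s13 via epsilon: add s16.
From s16 via epsilon: add s15.
No new states can be added; the closed set is {s0, s6, s7, s8, s13, s15, s16}.

{s0, s6, s7, s8, s13, s15, s16}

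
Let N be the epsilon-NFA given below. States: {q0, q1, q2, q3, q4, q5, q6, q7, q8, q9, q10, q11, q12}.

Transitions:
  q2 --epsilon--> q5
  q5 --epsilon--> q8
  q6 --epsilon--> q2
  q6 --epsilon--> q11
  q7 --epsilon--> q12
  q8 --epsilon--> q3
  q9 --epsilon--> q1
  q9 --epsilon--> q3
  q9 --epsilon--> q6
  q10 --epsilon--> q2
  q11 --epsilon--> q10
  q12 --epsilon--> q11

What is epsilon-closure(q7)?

{q2, q3, q5, q7, q8, q10, q11, q12}

Start with {q7}.
From q7 via epsilon: add q12.
From q12 via epsilon: add q11.
From q11 via epsilon: add q10.
From q10 via epsilon: add q2.
From q2 via epsilon: add q5.
From q5 via epsilon: add q8.
From q8 via epsilon: add q3.
No new states can be added; the closed set is {q2, q3, q5, q7, q8, q10, q11, q12}.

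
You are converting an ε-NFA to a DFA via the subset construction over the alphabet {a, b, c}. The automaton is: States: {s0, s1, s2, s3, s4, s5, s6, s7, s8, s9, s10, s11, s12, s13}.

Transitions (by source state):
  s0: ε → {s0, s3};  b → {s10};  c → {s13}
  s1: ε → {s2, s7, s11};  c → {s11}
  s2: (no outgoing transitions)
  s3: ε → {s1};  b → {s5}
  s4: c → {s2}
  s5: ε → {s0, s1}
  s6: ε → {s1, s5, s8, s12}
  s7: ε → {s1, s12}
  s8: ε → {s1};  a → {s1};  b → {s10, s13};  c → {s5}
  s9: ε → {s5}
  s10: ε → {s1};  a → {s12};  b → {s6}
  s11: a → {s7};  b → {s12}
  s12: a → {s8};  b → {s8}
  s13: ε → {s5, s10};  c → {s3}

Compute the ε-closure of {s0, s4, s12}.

Start with {s0, s4, s12}.
From s0 via ε: add s3.
From s3 via ε: add s1.
From s1 via ε: add s2, s7, s11.
No new states can be added; the closed set is {s0, s1, s2, s3, s4, s7, s11, s12}.

{s0, s1, s2, s3, s4, s7, s11, s12}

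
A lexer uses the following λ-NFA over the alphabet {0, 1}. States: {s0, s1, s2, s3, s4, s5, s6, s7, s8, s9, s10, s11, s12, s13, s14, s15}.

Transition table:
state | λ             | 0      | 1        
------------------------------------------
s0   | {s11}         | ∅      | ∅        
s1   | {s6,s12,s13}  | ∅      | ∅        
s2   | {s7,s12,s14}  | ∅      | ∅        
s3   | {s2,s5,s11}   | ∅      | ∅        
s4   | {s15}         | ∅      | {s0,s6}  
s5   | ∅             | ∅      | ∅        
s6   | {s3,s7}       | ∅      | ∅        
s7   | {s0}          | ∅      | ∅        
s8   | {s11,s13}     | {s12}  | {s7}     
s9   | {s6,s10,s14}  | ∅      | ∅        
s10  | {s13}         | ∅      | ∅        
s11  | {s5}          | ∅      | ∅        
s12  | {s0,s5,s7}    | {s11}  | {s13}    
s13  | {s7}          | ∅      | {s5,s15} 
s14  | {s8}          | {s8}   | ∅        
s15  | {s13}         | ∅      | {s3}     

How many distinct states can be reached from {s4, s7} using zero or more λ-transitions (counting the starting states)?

7

Start with {s4, s7}.
From s4 via λ: add s15.
From s7 via λ: add s0.
From s0 via λ: add s11.
From s15 via λ: add s13.
From s11 via λ: add s5.
λ-closure = {s0, s4, s5, s7, s11, s13, s15}, which has 7 states.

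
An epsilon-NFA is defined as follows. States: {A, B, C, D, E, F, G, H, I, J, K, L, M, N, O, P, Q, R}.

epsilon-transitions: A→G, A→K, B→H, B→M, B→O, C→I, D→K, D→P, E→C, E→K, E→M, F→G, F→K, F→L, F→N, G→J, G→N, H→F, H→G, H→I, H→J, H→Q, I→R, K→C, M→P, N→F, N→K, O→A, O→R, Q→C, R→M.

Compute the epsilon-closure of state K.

{C, I, K, M, P, R}

Start with {K}.
From K via epsilon: add C.
From C via epsilon: add I.
From I via epsilon: add R.
From R via epsilon: add M.
From M via epsilon: add P.
No new states can be added; the closed set is {C, I, K, M, P, R}.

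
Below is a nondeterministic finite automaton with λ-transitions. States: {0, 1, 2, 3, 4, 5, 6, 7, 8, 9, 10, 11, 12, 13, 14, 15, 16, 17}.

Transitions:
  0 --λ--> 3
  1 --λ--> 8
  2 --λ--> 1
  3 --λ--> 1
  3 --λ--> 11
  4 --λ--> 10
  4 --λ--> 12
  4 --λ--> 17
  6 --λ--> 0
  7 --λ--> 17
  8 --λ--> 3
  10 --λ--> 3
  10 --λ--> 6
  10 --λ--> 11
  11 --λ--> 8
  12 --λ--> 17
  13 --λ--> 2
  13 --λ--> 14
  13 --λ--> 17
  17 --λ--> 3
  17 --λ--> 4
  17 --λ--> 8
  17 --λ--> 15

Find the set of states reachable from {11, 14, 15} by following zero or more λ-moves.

{1, 3, 8, 11, 14, 15}

Start with {11, 14, 15}.
From 11 via λ: add 8.
From 8 via λ: add 3.
From 3 via λ: add 1.
No new states can be added; the closed set is {1, 3, 8, 11, 14, 15}.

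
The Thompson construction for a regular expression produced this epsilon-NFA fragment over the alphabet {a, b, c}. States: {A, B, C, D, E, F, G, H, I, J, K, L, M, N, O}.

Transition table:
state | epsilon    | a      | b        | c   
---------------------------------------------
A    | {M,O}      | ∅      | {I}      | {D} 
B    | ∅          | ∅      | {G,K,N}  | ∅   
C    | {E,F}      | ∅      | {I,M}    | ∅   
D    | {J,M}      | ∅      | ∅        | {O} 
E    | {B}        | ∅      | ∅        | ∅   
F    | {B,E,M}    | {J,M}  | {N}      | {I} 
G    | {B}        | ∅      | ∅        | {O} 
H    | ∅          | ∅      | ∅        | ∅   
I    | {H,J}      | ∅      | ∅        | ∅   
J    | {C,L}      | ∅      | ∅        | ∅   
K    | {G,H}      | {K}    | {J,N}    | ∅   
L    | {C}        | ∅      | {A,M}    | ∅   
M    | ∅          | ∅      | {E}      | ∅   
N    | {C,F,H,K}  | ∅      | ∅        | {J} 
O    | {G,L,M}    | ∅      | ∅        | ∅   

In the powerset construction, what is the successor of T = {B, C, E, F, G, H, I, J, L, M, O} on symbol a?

{B, C, E, F, J, L, M}

F on a → {J, M}.
No a-transition from B, C, E, G, H, I, J, L, M, O.
Union after reading a: {J, M}.
Now take the epsilon-closure:
From J via epsilon: add C, L.
From C via epsilon: add E, F.
From E via epsilon: add B.
No new states can be added; the closed set is {B, C, E, F, J, L, M}.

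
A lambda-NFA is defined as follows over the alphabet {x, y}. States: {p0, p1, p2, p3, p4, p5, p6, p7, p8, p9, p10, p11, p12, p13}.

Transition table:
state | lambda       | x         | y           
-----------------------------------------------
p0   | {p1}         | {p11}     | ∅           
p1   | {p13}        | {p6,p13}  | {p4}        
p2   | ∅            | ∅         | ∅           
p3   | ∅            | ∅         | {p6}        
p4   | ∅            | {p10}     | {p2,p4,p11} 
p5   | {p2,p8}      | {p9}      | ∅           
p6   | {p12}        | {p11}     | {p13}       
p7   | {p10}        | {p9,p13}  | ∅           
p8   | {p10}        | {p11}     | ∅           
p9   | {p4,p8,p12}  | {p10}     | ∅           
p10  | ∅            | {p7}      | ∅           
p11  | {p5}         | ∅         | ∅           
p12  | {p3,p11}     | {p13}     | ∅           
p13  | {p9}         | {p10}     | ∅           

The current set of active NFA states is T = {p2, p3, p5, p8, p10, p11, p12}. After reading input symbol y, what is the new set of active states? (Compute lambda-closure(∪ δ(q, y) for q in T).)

{p2, p3, p5, p6, p8, p10, p11, p12}

p3 on y → {p6}.
No y-transition from p2, p5, p8, p10, p11, p12.
Union after reading y: {p6}.
Now take the lambda-closure:
From p6 via lambda: add p12.
From p12 via lambda: add p3, p11.
From p11 via lambda: add p5.
From p5 via lambda: add p2, p8.
From p8 via lambda: add p10.
No new states can be added; the closed set is {p2, p3, p5, p6, p8, p10, p11, p12}.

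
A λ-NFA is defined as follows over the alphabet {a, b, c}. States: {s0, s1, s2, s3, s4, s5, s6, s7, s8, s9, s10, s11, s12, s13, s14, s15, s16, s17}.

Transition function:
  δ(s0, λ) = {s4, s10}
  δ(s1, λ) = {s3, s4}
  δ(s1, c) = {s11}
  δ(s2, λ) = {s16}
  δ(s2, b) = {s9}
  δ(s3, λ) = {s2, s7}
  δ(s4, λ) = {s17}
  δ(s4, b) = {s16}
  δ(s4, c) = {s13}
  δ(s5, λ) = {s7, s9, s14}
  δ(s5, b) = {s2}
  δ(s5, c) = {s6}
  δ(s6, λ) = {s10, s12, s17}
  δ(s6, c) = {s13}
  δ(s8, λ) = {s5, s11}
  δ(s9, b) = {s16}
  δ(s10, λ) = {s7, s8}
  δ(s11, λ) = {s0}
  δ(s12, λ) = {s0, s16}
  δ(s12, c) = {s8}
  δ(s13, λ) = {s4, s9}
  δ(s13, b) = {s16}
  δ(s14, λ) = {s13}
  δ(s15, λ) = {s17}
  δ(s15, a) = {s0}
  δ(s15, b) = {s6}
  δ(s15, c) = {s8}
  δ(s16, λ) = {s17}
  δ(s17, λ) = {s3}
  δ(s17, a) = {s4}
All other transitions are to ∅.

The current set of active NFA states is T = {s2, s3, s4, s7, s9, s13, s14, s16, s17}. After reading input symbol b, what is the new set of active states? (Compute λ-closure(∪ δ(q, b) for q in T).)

s2 on b → {s9}.
s4 on b → {s16}.
s9 on b → {s16}.
s13 on b → {s16}.
No b-transition from s3, s7, s14, s16, s17.
Union after reading b: {s9, s16}.
Now take the λ-closure:
From s16 via λ: add s17.
From s17 via λ: add s3.
From s3 via λ: add s2, s7.
No new states can be added; the closed set is {s2, s3, s7, s9, s16, s17}.

{s2, s3, s7, s9, s16, s17}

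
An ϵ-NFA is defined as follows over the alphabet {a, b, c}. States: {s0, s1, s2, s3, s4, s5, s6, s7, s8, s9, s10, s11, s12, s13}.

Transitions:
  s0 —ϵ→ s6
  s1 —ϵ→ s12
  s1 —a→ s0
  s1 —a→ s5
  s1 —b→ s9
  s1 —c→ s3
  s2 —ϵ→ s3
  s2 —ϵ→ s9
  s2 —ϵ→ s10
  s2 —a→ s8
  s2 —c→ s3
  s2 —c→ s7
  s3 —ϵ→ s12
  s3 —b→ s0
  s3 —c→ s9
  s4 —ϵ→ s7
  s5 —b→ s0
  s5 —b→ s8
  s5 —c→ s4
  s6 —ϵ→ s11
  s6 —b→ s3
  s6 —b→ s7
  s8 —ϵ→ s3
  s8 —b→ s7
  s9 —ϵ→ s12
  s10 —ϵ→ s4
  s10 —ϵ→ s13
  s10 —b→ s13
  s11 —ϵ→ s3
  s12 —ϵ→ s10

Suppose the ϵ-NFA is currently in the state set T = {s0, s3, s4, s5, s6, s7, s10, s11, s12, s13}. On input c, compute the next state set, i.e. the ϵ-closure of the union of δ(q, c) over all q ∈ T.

s3 on c → {s9}.
s5 on c → {s4}.
No c-transition from s0, s4, s6, s7, s10, s11, s12, s13.
Union after reading c: {s4, s9}.
Now take the ϵ-closure:
From s4 via ϵ: add s7.
From s9 via ϵ: add s12.
From s12 via ϵ: add s10.
From s10 via ϵ: add s13.
No new states can be added; the closed set is {s4, s7, s9, s10, s12, s13}.

{s4, s7, s9, s10, s12, s13}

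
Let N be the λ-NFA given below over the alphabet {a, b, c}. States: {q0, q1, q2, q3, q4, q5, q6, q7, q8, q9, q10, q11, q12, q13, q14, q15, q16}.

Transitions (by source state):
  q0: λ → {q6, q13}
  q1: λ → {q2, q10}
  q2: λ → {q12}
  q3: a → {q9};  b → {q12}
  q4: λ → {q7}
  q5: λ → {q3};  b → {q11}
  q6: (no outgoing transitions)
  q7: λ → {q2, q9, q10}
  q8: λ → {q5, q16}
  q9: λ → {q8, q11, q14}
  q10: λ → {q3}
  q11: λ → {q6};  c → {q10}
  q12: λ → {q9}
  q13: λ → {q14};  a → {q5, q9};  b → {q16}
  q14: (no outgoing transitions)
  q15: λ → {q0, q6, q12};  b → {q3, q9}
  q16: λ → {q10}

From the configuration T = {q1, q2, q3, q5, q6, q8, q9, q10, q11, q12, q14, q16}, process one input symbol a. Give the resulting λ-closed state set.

q3 on a → {q9}.
No a-transition from q1, q2, q5, q6, q8, q9, q10, q11, q12, q14, q16.
Union after reading a: {q9}.
Now take the λ-closure:
From q9 via λ: add q8, q11, q14.
From q8 via λ: add q5, q16.
From q11 via λ: add q6.
From q5 via λ: add q3.
From q16 via λ: add q10.
No new states can be added; the closed set is {q3, q5, q6, q8, q9, q10, q11, q14, q16}.

{q3, q5, q6, q8, q9, q10, q11, q14, q16}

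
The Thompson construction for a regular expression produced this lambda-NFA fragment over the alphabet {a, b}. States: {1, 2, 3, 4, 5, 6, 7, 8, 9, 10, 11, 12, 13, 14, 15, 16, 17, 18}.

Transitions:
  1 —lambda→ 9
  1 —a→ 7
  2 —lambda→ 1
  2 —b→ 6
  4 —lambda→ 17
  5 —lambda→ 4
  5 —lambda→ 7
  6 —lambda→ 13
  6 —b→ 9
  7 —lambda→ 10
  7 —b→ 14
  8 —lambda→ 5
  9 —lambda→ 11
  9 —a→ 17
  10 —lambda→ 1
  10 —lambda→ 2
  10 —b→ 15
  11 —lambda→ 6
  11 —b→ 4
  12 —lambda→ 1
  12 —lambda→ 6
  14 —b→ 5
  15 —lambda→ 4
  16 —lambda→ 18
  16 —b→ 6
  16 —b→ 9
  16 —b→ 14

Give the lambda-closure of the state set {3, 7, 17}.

{1, 2, 3, 6, 7, 9, 10, 11, 13, 17}

Start with {3, 7, 17}.
From 7 via lambda: add 10.
From 10 via lambda: add 1, 2.
From 1 via lambda: add 9.
From 9 via lambda: add 11.
From 11 via lambda: add 6.
From 6 via lambda: add 13.
No new states can be added; the closed set is {1, 2, 3, 6, 7, 9, 10, 11, 13, 17}.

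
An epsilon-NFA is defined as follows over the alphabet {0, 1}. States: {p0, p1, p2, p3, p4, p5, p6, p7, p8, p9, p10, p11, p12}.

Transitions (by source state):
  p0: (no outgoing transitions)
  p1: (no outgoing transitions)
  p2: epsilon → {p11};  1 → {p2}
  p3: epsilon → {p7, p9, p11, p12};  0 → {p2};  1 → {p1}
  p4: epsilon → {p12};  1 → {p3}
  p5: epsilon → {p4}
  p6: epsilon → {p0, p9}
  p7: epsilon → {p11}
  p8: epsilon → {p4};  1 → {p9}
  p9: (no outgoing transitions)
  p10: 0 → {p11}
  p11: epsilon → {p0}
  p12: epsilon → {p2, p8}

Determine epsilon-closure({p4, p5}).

{p0, p2, p4, p5, p8, p11, p12}

Start with {p4, p5}.
From p4 via epsilon: add p12.
From p12 via epsilon: add p2, p8.
From p2 via epsilon: add p11.
From p11 via epsilon: add p0.
No new states can be added; the closed set is {p0, p2, p4, p5, p8, p11, p12}.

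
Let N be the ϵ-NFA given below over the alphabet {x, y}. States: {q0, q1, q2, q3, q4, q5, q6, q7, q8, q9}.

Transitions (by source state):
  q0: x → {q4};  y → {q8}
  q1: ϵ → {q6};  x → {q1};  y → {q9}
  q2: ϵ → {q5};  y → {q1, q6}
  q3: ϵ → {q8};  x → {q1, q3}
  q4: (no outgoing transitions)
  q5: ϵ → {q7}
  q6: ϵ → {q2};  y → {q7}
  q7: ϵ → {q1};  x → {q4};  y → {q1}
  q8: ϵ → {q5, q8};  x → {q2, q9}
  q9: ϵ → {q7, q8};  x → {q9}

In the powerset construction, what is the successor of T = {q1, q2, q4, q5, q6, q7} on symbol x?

{q1, q2, q4, q5, q6, q7}

q1 on x → {q1}.
q7 on x → {q4}.
No x-transition from q2, q4, q5, q6.
Union after reading x: {q1, q4}.
Now take the ϵ-closure:
From q1 via ϵ: add q6.
From q6 via ϵ: add q2.
From q2 via ϵ: add q5.
From q5 via ϵ: add q7.
No new states can be added; the closed set is {q1, q2, q4, q5, q6, q7}.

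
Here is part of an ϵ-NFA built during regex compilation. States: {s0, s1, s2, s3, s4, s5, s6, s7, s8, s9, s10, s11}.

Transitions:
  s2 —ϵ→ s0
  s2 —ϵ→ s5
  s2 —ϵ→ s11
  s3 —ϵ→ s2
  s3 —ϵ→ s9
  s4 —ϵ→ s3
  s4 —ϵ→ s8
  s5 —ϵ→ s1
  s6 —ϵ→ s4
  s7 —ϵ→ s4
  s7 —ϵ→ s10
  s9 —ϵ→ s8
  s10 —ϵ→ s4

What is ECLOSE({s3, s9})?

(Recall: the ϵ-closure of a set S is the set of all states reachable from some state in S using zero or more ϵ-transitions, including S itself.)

Start with {s3, s9}.
From s3 via ϵ: add s2.
From s9 via ϵ: add s8.
From s2 via ϵ: add s0, s5, s11.
From s5 via ϵ: add s1.
No new states can be added; the closed set is {s0, s1, s2, s3, s5, s8, s9, s11}.

{s0, s1, s2, s3, s5, s8, s9, s11}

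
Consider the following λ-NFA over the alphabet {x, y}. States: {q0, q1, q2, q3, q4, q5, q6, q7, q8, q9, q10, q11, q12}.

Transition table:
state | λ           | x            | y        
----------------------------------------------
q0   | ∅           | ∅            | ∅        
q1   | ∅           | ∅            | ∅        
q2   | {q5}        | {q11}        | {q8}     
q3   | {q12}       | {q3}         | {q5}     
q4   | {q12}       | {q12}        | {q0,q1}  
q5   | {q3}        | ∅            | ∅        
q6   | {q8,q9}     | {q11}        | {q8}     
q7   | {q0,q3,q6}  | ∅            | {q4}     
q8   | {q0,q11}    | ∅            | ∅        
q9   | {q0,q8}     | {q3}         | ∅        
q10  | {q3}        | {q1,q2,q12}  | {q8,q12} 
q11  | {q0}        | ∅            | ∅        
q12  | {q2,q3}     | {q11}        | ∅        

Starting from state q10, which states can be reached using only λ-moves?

Start with {q10}.
From q10 via λ: add q3.
From q3 via λ: add q12.
From q12 via λ: add q2.
From q2 via λ: add q5.
No new states can be added; the closed set is {q2, q3, q5, q10, q12}.

{q2, q3, q5, q10, q12}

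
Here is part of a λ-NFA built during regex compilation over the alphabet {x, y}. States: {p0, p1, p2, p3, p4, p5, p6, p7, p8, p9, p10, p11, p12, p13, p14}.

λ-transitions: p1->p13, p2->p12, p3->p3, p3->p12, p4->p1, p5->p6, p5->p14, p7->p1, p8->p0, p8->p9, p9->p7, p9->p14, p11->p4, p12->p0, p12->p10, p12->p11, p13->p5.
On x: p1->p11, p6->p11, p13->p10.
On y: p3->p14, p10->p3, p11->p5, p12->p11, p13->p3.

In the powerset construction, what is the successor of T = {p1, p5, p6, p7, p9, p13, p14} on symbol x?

{p1, p4, p5, p6, p10, p11, p13, p14}

p1 on x → {p11}.
p6 on x → {p11}.
p13 on x → {p10}.
No x-transition from p5, p7, p9, p14.
Union after reading x: {p10, p11}.
Now take the λ-closure:
From p11 via λ: add p4.
From p4 via λ: add p1.
From p1 via λ: add p13.
From p13 via λ: add p5.
From p5 via λ: add p6, p14.
No new states can be added; the closed set is {p1, p4, p5, p6, p10, p11, p13, p14}.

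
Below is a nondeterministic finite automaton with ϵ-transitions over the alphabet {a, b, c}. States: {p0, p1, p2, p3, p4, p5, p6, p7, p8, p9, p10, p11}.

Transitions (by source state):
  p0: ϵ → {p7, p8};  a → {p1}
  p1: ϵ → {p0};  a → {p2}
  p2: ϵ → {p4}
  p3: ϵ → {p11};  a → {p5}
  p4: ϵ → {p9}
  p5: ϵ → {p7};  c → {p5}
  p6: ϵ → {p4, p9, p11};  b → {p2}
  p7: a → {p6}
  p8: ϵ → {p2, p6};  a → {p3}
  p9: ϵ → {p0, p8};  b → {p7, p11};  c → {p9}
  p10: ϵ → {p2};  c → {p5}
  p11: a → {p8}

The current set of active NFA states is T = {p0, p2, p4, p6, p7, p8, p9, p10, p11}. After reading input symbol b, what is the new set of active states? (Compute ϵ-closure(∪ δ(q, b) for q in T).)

p6 on b → {p2}.
p9 on b → {p7, p11}.
No b-transition from p0, p2, p4, p7, p8, p10, p11.
Union after reading b: {p2, p7, p11}.
Now take the ϵ-closure:
From p2 via ϵ: add p4.
From p4 via ϵ: add p9.
From p9 via ϵ: add p0, p8.
From p8 via ϵ: add p6.
No new states can be added; the closed set is {p0, p2, p4, p6, p7, p8, p9, p11}.

{p0, p2, p4, p6, p7, p8, p9, p11}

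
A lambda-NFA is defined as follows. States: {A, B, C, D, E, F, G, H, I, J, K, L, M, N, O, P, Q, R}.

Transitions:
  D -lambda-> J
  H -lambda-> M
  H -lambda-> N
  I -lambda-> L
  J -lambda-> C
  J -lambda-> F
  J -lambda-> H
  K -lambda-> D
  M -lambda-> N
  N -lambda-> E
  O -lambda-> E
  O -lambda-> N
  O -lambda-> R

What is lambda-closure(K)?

{C, D, E, F, H, J, K, M, N}

Start with {K}.
From K via lambda: add D.
From D via lambda: add J.
From J via lambda: add C, F, H.
From H via lambda: add M, N.
From N via lambda: add E.
No new states can be added; the closed set is {C, D, E, F, H, J, K, M, N}.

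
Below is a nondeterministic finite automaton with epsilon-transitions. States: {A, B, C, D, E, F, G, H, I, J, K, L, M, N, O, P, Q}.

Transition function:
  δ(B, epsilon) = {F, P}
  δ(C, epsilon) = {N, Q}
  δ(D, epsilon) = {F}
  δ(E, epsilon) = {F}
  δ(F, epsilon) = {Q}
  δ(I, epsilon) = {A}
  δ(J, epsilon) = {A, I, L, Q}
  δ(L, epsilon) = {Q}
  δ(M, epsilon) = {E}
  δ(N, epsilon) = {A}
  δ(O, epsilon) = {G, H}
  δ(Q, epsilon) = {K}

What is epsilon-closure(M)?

{E, F, K, M, Q}

Start with {M}.
From M via epsilon: add E.
From E via epsilon: add F.
From F via epsilon: add Q.
From Q via epsilon: add K.
No new states can be added; the closed set is {E, F, K, M, Q}.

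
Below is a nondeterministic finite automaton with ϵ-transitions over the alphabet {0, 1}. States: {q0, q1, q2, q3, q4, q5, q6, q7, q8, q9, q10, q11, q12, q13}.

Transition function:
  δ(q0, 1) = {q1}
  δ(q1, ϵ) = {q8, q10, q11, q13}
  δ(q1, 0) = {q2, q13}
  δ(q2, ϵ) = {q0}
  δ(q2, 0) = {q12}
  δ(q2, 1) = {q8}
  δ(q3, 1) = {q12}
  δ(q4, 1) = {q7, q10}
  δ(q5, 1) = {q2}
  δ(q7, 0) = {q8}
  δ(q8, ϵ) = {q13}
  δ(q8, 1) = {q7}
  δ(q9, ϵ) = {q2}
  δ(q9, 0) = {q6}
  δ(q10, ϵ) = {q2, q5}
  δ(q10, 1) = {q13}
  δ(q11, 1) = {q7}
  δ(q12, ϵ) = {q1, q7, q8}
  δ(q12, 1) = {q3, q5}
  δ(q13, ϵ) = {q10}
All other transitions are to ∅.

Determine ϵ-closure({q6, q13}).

Start with {q6, q13}.
From q13 via ϵ: add q10.
From q10 via ϵ: add q2, q5.
From q2 via ϵ: add q0.
No new states can be added; the closed set is {q0, q2, q5, q6, q10, q13}.

{q0, q2, q5, q6, q10, q13}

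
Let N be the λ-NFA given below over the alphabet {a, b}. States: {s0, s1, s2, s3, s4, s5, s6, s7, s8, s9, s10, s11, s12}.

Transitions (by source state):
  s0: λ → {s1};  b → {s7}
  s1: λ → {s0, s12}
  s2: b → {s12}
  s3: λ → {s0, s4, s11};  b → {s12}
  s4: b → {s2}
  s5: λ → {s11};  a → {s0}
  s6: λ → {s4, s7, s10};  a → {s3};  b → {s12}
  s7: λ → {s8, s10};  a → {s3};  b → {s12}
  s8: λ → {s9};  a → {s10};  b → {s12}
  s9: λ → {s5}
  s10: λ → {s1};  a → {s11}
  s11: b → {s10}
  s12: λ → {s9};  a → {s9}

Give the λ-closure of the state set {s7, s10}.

Start with {s7, s10}.
From s7 via λ: add s8.
From s10 via λ: add s1.
From s1 via λ: add s0, s12.
From s8 via λ: add s9.
From s9 via λ: add s5.
From s5 via λ: add s11.
No new states can be added; the closed set is {s0, s1, s5, s7, s8, s9, s10, s11, s12}.

{s0, s1, s5, s7, s8, s9, s10, s11, s12}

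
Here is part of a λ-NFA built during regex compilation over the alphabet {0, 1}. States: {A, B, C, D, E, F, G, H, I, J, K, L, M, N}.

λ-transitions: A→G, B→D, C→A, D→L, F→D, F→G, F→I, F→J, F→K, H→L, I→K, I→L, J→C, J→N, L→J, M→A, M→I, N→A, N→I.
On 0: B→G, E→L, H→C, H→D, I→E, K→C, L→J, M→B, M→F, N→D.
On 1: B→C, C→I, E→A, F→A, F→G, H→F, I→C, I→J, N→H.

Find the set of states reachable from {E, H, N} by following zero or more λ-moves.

Start with {E, H, N}.
From H via λ: add L.
From N via λ: add A, I.
From A via λ: add G.
From I via λ: add K.
From L via λ: add J.
From J via λ: add C.
No new states can be added; the closed set is {A, C, E, G, H, I, J, K, L, N}.

{A, C, E, G, H, I, J, K, L, N}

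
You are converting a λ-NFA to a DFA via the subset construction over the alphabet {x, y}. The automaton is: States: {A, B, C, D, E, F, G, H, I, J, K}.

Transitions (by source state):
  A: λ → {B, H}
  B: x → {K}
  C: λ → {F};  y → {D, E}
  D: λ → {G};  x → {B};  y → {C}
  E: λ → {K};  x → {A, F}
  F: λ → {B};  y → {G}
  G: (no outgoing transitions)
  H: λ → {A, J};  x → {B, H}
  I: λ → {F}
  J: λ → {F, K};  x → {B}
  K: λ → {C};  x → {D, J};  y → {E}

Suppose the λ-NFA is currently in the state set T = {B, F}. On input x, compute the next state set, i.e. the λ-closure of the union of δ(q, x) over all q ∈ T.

{B, C, F, K}

B on x → {K}.
No x-transition from F.
Union after reading x: {K}.
Now take the λ-closure:
From K via λ: add C.
From C via λ: add F.
From F via λ: add B.
No new states can be added; the closed set is {B, C, F, K}.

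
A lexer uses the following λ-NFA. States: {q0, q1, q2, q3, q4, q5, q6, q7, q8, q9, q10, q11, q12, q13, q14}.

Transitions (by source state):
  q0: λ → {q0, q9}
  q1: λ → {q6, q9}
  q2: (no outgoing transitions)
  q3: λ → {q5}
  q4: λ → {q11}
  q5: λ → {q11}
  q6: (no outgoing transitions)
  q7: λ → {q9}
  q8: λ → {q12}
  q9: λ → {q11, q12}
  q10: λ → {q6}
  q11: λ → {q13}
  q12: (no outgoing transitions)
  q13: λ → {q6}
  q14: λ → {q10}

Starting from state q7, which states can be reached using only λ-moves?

Start with {q7}.
From q7 via λ: add q9.
From q9 via λ: add q11, q12.
From q11 via λ: add q13.
From q13 via λ: add q6.
No new states can be added; the closed set is {q6, q7, q9, q11, q12, q13}.

{q6, q7, q9, q11, q12, q13}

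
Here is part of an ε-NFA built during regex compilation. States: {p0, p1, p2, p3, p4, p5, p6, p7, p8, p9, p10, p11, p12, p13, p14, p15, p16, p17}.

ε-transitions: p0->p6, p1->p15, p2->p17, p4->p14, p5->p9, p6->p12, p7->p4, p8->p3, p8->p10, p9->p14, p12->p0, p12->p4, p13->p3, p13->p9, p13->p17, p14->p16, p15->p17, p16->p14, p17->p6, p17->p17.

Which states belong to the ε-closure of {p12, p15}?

Start with {p12, p15}.
From p12 via ε: add p0, p4.
From p15 via ε: add p17.
From p0 via ε: add p6.
From p4 via ε: add p14.
From p14 via ε: add p16.
No new states can be added; the closed set is {p0, p4, p6, p12, p14, p15, p16, p17}.

{p0, p4, p6, p12, p14, p15, p16, p17}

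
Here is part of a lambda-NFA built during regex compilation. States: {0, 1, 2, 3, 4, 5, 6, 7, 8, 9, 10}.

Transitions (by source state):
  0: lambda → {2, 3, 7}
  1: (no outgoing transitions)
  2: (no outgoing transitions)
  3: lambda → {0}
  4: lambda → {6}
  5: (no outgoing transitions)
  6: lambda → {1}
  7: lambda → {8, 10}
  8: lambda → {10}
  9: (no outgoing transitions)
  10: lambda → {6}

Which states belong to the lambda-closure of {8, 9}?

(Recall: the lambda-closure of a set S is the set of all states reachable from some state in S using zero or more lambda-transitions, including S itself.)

{1, 6, 8, 9, 10}

Start with {8, 9}.
From 8 via lambda: add 10.
From 10 via lambda: add 6.
From 6 via lambda: add 1.
No new states can be added; the closed set is {1, 6, 8, 9, 10}.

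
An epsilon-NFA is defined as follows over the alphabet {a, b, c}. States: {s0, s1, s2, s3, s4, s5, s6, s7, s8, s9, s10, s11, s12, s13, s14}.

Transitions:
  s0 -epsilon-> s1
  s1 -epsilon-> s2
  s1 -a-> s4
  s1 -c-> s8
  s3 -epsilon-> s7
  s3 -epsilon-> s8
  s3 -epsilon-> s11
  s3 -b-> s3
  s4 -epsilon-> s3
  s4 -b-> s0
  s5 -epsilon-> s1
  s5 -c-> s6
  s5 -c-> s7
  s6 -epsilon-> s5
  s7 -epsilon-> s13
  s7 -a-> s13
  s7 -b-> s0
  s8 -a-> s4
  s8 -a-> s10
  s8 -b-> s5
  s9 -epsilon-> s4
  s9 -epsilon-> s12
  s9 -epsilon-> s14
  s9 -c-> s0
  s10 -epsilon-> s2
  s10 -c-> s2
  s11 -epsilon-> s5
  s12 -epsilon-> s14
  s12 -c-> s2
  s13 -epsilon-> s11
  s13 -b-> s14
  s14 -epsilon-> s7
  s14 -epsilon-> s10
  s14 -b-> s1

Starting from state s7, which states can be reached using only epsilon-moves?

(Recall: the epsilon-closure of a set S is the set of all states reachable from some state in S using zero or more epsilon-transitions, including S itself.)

{s1, s2, s5, s7, s11, s13}

Start with {s7}.
From s7 via epsilon: add s13.
From s13 via epsilon: add s11.
From s11 via epsilon: add s5.
From s5 via epsilon: add s1.
From s1 via epsilon: add s2.
No new states can be added; the closed set is {s1, s2, s5, s7, s11, s13}.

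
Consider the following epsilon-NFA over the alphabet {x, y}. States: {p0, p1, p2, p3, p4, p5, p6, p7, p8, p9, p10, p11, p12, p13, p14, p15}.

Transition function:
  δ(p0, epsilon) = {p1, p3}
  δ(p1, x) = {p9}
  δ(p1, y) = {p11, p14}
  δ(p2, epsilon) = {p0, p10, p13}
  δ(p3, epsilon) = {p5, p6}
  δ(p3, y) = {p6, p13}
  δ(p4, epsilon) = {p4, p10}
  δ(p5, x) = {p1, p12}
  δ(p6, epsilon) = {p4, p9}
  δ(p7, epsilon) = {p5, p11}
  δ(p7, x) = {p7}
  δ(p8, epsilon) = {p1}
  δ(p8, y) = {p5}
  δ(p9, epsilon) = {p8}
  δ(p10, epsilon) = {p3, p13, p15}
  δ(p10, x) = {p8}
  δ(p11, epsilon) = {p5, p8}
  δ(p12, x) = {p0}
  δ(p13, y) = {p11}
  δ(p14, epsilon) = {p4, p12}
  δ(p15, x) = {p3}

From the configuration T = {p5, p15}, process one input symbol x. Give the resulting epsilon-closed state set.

p5 on x → {p1, p12}.
p15 on x → {p3}.
Union after reading x: {p1, p3, p12}.
Now take the epsilon-closure:
From p3 via epsilon: add p5, p6.
From p6 via epsilon: add p4, p9.
From p4 via epsilon: add p10.
From p9 via epsilon: add p8.
From p10 via epsilon: add p13, p15.
No new states can be added; the closed set is {p1, p3, p4, p5, p6, p8, p9, p10, p12, p13, p15}.

{p1, p3, p4, p5, p6, p8, p9, p10, p12, p13, p15}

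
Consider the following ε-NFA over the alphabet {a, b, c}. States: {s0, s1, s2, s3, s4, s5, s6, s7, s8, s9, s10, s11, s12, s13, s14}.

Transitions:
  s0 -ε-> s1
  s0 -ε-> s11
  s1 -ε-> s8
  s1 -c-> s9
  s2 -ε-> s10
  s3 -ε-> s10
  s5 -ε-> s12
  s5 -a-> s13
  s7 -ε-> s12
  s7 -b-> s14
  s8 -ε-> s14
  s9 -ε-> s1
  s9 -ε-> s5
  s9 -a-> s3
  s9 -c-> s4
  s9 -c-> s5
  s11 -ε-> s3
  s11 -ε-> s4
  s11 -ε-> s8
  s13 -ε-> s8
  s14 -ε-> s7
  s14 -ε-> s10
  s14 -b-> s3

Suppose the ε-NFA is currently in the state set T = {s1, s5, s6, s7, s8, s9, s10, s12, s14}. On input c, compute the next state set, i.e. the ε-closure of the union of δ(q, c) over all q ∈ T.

{s1, s4, s5, s7, s8, s9, s10, s12, s14}

s1 on c → {s9}.
s9 on c → {s4, s5}.
No c-transition from s5, s6, s7, s8, s10, s12, s14.
Union after reading c: {s4, s5, s9}.
Now take the ε-closure:
From s5 via ε: add s12.
From s9 via ε: add s1.
From s1 via ε: add s8.
From s8 via ε: add s14.
From s14 via ε: add s7, s10.
No new states can be added; the closed set is {s1, s4, s5, s7, s8, s9, s10, s12, s14}.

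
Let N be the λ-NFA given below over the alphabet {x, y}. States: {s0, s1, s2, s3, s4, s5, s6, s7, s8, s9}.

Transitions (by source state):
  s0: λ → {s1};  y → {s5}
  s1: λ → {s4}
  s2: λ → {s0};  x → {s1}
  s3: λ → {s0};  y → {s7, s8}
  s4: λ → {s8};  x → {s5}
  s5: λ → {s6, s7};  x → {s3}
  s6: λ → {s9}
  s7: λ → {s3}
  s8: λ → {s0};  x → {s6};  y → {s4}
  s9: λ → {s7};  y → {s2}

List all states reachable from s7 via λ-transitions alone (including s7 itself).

Start with {s7}.
From s7 via λ: add s3.
From s3 via λ: add s0.
From s0 via λ: add s1.
From s1 via λ: add s4.
From s4 via λ: add s8.
No new states can be added; the closed set is {s0, s1, s3, s4, s7, s8}.

{s0, s1, s3, s4, s7, s8}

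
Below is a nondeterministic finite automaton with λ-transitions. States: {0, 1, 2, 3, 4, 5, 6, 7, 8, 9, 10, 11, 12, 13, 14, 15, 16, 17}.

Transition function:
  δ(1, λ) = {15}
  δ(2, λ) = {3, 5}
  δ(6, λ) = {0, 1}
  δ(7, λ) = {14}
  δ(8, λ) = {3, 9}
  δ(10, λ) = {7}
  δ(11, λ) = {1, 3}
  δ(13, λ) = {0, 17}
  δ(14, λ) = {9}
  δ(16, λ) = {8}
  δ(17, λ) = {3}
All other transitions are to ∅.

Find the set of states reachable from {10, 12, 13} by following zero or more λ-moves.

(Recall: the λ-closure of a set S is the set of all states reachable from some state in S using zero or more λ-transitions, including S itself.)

{0, 3, 7, 9, 10, 12, 13, 14, 17}

Start with {10, 12, 13}.
From 10 via λ: add 7.
From 13 via λ: add 0, 17.
From 7 via λ: add 14.
From 17 via λ: add 3.
From 14 via λ: add 9.
No new states can be added; the closed set is {0, 3, 7, 9, 10, 12, 13, 14, 17}.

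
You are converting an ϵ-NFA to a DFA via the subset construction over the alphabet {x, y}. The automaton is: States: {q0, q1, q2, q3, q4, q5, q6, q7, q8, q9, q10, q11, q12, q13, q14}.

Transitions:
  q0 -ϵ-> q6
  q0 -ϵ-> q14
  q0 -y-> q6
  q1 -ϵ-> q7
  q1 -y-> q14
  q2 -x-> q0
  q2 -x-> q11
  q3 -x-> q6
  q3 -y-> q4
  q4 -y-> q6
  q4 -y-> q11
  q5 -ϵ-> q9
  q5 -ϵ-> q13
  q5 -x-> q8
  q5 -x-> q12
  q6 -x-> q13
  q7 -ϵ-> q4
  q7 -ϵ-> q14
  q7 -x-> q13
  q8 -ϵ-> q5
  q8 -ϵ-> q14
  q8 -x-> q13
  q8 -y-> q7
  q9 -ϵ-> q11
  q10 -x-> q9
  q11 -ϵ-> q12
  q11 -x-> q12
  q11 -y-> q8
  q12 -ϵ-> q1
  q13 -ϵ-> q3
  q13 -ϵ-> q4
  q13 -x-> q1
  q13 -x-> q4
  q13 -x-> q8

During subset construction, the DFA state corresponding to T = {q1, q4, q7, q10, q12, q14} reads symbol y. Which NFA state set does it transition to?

q1 on y → {q14}.
q4 on y → {q6, q11}.
No y-transition from q7, q10, q12, q14.
Union after reading y: {q6, q11, q14}.
Now take the ϵ-closure:
From q11 via ϵ: add q12.
From q12 via ϵ: add q1.
From q1 via ϵ: add q7.
From q7 via ϵ: add q4.
No new states can be added; the closed set is {q1, q4, q6, q7, q11, q12, q14}.

{q1, q4, q6, q7, q11, q12, q14}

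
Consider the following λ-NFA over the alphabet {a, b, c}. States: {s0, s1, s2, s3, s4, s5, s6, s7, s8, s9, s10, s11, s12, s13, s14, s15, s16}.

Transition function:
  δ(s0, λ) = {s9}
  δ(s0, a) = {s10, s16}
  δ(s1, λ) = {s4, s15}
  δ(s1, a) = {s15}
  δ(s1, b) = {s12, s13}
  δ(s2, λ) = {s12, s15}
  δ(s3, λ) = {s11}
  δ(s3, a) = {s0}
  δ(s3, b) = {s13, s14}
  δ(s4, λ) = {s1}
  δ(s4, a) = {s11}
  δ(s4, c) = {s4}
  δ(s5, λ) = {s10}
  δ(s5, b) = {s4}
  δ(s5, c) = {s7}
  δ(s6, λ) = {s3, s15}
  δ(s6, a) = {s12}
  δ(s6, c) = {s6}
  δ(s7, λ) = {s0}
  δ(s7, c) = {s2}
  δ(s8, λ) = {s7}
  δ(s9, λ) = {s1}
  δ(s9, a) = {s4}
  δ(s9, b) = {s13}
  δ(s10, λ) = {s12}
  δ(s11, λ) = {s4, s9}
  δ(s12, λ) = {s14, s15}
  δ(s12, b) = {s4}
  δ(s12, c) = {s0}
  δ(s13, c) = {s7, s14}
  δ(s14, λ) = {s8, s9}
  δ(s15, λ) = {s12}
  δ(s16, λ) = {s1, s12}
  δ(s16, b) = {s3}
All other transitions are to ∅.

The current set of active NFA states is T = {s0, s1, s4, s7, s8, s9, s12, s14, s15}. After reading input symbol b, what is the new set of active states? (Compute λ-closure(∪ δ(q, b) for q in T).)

s1 on b → {s12, s13}.
s9 on b → {s13}.
s12 on b → {s4}.
No b-transition from s0, s4, s7, s8, s14, s15.
Union after reading b: {s4, s12, s13}.
Now take the λ-closure:
From s4 via λ: add s1.
From s12 via λ: add s14, s15.
From s14 via λ: add s8, s9.
From s8 via λ: add s7.
From s7 via λ: add s0.
No new states can be added; the closed set is {s0, s1, s4, s7, s8, s9, s12, s13, s14, s15}.

{s0, s1, s4, s7, s8, s9, s12, s13, s14, s15}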